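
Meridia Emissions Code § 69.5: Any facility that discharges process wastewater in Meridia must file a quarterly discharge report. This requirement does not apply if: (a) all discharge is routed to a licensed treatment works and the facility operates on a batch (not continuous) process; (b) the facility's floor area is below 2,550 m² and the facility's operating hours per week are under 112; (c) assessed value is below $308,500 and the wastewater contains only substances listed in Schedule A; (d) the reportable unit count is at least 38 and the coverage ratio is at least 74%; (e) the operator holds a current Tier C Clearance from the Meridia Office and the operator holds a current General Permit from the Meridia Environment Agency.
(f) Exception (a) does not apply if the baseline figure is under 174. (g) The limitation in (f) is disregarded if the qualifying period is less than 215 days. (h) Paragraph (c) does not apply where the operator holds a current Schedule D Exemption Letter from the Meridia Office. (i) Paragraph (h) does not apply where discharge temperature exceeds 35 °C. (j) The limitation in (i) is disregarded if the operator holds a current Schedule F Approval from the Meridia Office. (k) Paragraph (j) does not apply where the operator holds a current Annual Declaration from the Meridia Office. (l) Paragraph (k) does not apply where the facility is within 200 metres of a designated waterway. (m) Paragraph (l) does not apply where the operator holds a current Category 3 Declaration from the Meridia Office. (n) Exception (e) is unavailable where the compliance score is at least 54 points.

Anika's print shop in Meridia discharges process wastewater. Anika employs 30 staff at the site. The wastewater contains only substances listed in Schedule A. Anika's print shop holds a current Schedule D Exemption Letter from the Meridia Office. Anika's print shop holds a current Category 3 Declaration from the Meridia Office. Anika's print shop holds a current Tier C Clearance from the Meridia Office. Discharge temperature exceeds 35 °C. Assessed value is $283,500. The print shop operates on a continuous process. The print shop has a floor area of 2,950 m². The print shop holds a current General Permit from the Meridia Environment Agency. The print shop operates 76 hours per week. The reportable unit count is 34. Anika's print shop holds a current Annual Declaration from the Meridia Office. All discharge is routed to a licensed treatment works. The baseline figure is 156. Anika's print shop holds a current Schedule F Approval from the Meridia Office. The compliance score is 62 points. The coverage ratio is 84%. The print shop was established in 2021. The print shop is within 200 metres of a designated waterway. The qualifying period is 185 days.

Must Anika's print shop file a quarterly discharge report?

No — exception (c) applies; Anika's print shop is not required to file a quarterly discharge report.

Exception (a) requires that the facility operates on a batch (not continuous) process; but the facility operates on a continuous process, so (a) is unavailable.
Exception (b) does not apply: the facility's floor area is 2,950 m², not below 2,550 m².
Exception (c): assessed value is $283,500, below the $308,500 limit; the wastewater is Schedule-A-only — every condition holds. Under paragraphs (h)–(m): (h) would limit (c) — a current Schedule D Exemption Letter is held — but (i) sets (h) aside: (i) operates against (h): discharge temperature exceeds 35 °C. (j) would limit (i) — a current Schedule F Approval is held — but (k) sets (j) aside: (k) operates against (j): a current Annual Declaration is held. (l) is triggered (the print shop is within 200 m of a designated waterway), but is itself disapplied by (m): (m) operates against (l): a current Category 3 Declaration is held. (c) remains available.
Exception (d) does not apply: the reportable unit count is 34, short of 38.
Exception (e): a current Tier C Clearance is held; a current General Permit is held — every condition holds. However, paragraph (n) must be considered: (n) is engaged — the compliance score is 62 points, meeting the 54 points threshold. So (e) is unavailable.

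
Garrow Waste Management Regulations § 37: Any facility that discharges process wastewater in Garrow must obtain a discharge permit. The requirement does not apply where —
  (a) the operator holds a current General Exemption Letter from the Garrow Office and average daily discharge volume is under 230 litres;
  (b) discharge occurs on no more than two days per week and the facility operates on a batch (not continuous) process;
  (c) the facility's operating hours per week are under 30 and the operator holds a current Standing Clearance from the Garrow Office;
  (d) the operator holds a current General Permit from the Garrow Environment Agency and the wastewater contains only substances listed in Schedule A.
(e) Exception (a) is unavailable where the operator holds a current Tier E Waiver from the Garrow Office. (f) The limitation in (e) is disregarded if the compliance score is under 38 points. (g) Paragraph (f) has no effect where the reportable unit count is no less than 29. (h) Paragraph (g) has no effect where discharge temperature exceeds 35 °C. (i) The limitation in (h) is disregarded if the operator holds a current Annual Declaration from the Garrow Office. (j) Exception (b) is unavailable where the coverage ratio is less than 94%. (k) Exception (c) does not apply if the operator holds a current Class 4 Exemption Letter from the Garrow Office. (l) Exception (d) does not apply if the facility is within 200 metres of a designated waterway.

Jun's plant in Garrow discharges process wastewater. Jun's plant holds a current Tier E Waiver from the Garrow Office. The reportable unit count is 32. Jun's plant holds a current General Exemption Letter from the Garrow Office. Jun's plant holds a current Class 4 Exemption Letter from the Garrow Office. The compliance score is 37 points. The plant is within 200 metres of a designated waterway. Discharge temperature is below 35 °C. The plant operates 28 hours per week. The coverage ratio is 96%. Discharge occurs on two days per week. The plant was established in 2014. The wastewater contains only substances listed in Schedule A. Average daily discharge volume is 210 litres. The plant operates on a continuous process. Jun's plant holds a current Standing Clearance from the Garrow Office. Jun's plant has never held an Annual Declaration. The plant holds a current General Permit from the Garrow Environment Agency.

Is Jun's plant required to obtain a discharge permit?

All of (a)'s requirements are met (a current General Exemption Letter is held; average daily discharge volume is 210 litres, under the 230 litres limit). Turning to paragraphs (e)–(i): (e) operates against (a): a current Tier E Waiver is held. (f) would limit (e) — the compliance score is 37 points, under the 38 points limit — but (g) sets (f) aside: (g) is engaged — the reportable unit count is 32, meeting the 29 threshold. (h), which would lift (g), is not triggered — discharge temperature is below 35 °C. Exception (a) does not apply.
Exception (b) does not apply: the facility operates on a continuous process.
Exception (c): the facility's operating hours per week are 28, under the 30 limit; a current Standing Clearance is held — every condition holds. However, paragraph (k) must be considered: (k) operates — a current Class 4 Exemption Letter is held. (c) is therefore removed.
Exception (d)'s conditions are all satisfied: a current General Permit is held; the wastewater is Schedule-A-only. But: (l) is engaged — the plant is within 200 m of a designated waterway. Exception (d) does not apply.
No exception displaces § 37.

Yes — Jun's plant must obtain a discharge permit.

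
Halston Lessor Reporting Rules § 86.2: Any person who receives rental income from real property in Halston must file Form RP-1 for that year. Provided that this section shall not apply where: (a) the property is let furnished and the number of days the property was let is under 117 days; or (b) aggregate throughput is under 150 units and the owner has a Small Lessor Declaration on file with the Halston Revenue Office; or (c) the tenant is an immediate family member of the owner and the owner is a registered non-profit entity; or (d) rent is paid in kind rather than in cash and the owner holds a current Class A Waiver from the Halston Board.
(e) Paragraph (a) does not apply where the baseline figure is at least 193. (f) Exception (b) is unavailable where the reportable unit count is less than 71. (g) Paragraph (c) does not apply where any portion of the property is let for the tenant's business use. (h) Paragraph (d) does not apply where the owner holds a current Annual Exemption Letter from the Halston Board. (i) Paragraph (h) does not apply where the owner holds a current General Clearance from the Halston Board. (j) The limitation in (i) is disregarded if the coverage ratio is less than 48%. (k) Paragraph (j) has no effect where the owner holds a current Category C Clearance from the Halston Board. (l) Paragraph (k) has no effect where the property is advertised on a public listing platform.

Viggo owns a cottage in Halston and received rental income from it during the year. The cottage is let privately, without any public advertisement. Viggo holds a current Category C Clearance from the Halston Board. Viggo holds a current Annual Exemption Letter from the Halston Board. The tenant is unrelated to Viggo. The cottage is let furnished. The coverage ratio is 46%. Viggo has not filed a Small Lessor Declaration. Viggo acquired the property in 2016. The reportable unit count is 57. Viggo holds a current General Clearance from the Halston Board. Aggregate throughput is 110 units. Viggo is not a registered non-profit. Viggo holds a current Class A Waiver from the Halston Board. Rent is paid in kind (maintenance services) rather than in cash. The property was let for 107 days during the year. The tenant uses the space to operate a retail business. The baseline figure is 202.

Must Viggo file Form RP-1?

No — exception (d) applies; Viggo is not required to file Form RP-1.

Exception (a): the property is let furnished; the number of days the property was let is 107 days, under the 117 days limit — every condition holds. Turning to paragraph (e): (e) operates against (a): the baseline figure is 202, meeting the 193 threshold. So (a) is unavailable.
Exception (b) fails — no Small Lessor Declaration is on file.
Exception (c) fails — the tenant is unrelated to the owner.
Exception (d) is satisfied on its face — rent is paid in kind; a current Class A Waiver is held. Under paragraphs (h)–(l): (h) would limit (d) — a current Annual Exemption Letter is held — but (i) sets (h) aside: (i) operates against (h): a current General Clearance is held. (j) is triggered (the coverage ratio is 46%, less than the 48% limit), but is itself disapplied by (k): (k) applies — a current Category C Clearance is held. (l), which would lift (k), is not triggered — the property is let privately without advertisement. (d) remains available.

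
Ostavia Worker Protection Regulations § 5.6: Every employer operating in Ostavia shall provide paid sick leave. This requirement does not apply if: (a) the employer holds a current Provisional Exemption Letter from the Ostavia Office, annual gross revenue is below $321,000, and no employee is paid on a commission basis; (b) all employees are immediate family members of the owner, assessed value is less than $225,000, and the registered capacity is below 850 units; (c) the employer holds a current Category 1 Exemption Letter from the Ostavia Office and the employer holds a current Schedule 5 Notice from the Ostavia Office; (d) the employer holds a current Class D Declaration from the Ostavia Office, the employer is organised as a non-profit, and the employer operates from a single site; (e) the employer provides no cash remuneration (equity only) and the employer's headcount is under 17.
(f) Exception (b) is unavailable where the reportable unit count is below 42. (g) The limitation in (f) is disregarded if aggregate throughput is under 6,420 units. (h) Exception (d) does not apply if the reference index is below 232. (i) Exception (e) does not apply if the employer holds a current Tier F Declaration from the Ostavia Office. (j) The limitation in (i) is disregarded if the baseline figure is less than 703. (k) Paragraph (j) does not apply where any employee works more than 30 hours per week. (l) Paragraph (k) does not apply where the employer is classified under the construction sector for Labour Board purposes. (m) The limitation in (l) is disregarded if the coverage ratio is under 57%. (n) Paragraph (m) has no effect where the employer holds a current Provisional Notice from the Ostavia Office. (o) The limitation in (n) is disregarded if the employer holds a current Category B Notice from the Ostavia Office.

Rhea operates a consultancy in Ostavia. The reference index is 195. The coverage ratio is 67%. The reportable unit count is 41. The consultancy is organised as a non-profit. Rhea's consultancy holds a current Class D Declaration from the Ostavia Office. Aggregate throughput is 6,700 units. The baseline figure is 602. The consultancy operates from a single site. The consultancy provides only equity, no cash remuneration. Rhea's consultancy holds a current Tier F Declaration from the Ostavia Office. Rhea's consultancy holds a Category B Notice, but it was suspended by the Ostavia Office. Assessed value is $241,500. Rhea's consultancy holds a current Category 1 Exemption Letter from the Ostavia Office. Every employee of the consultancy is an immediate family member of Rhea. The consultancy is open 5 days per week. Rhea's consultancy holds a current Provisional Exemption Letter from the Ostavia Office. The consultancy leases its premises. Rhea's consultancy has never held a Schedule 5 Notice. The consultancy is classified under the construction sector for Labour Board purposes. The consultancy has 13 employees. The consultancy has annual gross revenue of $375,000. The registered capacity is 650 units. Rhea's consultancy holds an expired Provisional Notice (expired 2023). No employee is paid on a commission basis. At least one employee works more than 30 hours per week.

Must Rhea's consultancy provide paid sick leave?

No — exception (e) applies; Rhea's consultancy is not required to provide paid sick leave.

Exception (a) requires that annual gross revenue is below $321,000; but annual gross revenue is $375,000, not below $321,000, so (a) is unavailable.
Exception (b) does not apply: assessed value is $241,500, not less than $225,000.
Exception (c) does not apply: there is no Schedule 5 Notice in force.
Exception (d)'s conditions are all satisfied: a current Class D Declaration is held; the employer is a non-profit; the employer operates from a single site. But applying paragraph (h): (h) operates — the reference index is 195, below the 232 limit. (d) is therefore removed.
Exception (e) is satisfied on its face — remuneration is equity-only; the employer's headcount is 13, under the 17 limit. Considering the limiting provisions: (i) would limit (e) — a current Tier F Declaration is held — but (j) sets (i) aside: (j) applies — the baseline figure is 602, less than the 703 limit. (k) is engaged (at least one employee exceeds 30 hours/week), but is displaced by (l): (l) operates against (k): the consultancy is classified under the construction sector. (m), which would lift (l), does not operate here — the coverage ratio is 67%, not under 57%. So (e) applies.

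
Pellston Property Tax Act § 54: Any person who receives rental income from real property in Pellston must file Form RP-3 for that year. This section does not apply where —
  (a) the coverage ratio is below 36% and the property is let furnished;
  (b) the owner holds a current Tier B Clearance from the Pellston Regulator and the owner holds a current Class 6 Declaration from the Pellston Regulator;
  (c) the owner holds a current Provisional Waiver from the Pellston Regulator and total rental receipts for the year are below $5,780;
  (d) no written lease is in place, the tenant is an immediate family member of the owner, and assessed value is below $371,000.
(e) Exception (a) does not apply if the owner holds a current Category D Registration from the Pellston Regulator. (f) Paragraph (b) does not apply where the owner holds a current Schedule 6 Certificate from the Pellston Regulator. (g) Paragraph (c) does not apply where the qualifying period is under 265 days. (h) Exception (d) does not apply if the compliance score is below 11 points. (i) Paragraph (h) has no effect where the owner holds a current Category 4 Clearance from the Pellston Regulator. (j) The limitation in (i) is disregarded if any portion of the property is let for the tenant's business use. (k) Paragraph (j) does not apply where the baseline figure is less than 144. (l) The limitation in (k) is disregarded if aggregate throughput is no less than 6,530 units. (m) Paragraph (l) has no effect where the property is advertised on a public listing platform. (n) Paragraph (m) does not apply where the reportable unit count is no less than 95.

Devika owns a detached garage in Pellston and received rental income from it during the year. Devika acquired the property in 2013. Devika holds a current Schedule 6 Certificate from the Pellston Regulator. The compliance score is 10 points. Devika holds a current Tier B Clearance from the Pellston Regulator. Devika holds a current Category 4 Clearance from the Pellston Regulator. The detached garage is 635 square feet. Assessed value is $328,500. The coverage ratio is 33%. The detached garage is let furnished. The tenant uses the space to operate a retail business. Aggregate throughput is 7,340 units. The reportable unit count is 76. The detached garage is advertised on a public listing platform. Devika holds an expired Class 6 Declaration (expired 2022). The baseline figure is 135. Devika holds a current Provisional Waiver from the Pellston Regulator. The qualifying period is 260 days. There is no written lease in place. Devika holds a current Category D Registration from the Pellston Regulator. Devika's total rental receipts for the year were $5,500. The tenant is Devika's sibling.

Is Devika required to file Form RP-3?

No — exception (d) applies; Devika is not required to file Form RP-3.

Exception (a)'s conditions are all satisfied: the coverage ratio is 33%, below the 36% limit; the property is let furnished. Turning to paragraph (e): (e) operates — a current Category D Registration is held. So (a) is unavailable.
Exception (b) fails — the Class 6 Declaration is not current.
Exception (c) is satisfied on its face — a current Provisional Waiver is held; total rental receipts for the year are $5,500, below the $5,780 limit. But: (g) operates against (c): the qualifying period is 260 days, under the 265 days limit. So (c) is unavailable.
All of (d)'s requirements are met (there is no written lease; the tenant is an immediate family member; assessed value is $328,500, below the $371,000 limit). Under paragraphs (h)–(n): (h) is triggered (the compliance score is 10 points, below the 11 points limit), but is itself disapplied by (i): (i) is engaged — a current Category 4 Clearance is held. (j) is triggered (the space is let for business use), but is itself disapplied by (k): (k) applies — the baseline figure is 135, less than the 144 limit. (l) is triggered (aggregate throughput is 7,340 units, meeting the 6,530 units threshold), but is displaced by (m): (m) applies — the property is publicly advertised. (n) is not triggered (the reportable unit count is 76, short of 95), so (m) stands. Exception (d) stands.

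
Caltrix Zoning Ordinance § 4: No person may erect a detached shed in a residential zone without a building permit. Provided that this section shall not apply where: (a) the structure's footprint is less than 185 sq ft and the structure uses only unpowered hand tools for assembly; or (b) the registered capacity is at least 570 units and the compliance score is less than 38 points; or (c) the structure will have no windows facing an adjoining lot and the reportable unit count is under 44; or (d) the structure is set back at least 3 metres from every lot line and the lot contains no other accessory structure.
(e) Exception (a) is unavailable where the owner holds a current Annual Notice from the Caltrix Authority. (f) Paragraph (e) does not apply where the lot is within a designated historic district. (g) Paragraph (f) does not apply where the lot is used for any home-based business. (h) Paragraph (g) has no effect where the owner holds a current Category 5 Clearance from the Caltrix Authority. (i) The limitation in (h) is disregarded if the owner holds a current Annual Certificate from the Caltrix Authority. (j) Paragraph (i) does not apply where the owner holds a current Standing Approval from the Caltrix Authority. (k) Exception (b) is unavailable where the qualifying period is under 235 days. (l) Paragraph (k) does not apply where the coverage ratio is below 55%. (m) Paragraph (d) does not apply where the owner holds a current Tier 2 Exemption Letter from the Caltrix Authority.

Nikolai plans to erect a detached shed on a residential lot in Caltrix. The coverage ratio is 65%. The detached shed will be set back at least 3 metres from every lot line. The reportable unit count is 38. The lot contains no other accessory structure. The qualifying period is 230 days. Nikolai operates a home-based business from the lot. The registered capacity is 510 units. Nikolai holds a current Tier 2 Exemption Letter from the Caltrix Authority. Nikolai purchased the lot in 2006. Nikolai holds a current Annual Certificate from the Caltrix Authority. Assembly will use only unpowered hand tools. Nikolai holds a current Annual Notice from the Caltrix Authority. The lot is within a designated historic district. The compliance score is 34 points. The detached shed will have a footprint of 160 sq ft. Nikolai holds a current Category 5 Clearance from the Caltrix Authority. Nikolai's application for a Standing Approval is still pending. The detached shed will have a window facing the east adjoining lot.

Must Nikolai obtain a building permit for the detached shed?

Exception (a) is satisfied on its face — the structure's footprint is 160 sq ft, less than the 185 sq ft limit; assembly uses only hand tools. But applying paragraphs (e)–(j): (e) operates against (a): a current Annual Notice is held. (f) operates (the lot is in a historic district), but is itself disapplied by (g): (g) is triggered — a home-based business operates on the lot. (h) would limit (g) — a current Category 5 Clearance is held — but (i) sets (h) aside: (i) operates against (h): a current Annual Certificate is held. (j), which would lift (i), is not triggered — the Standing Approval is not current. Exception (a) does not apply.
Exception (b) requires that the registered capacity is at least 570 units; but the registered capacity is 510 units, short of 570 units, so (b) is unavailable.
Exception (c) requires that the structure will have no windows facing an adjoining lot; but a window faces an adjoining lot, so (c) is unavailable.
Exception (d)'s conditions are all satisfied: the setback is at least 3 m on every side; the lot has no other accessory structure. But: (m) operates — a current Tier 2 Exemption Letter is held. (d) is therefore removed.
None of the exceptions is available; § 4 applies in full.

Yes — Nikolai must obtain a building permit.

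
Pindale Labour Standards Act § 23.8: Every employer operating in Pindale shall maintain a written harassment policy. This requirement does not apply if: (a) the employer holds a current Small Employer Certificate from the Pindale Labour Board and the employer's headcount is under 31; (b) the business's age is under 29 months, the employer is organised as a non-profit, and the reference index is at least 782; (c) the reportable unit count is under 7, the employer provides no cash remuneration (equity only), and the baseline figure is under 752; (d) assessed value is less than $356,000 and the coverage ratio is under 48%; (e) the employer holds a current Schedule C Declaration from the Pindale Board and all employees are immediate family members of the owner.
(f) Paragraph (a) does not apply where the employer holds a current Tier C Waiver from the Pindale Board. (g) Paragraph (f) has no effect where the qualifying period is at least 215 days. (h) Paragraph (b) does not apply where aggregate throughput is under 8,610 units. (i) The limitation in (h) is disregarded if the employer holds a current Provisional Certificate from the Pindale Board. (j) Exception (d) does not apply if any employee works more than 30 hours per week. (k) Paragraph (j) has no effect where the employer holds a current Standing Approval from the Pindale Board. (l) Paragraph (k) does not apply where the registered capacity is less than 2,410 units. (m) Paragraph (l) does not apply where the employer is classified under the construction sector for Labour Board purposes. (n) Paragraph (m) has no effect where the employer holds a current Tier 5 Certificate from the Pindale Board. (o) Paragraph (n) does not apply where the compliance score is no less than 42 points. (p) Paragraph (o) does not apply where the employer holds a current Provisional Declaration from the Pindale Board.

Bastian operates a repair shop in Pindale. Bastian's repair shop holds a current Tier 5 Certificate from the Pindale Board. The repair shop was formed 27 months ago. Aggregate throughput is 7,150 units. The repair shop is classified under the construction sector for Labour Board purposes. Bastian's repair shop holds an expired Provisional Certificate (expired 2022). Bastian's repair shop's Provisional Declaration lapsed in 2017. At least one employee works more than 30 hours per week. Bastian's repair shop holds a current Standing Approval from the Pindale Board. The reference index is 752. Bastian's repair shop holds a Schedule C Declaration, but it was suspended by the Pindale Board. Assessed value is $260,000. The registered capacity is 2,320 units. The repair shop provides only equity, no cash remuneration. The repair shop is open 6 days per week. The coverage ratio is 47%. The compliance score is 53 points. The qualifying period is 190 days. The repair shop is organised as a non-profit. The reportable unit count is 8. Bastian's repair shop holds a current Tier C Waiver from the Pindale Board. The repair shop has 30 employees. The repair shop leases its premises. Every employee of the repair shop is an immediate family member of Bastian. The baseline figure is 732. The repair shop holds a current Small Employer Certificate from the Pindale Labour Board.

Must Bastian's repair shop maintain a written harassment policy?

No — exception (d) applies; Bastian's repair shop is not required to maintain a written harassment policy.

All of (a)'s requirements are met (a current Small Employer Certificate is held; the employer's headcount is 30, under the 31 limit). Turning to paragraphs (f)–(g): (f) operates against (a): a current Tier C Waiver is held. (g) is not engaged (the qualifying period is 190 days, short of 215 days), so (f) stands. (a) is therefore removed.
Exception (b) fails — the reference index is 752, short of 782.
Exception (c) does not apply: the reportable unit count is 8, not under 7.
Exception (d)'s conditions are all satisfied: assessed value is $260,000, less than the $356,000 limit; the coverage ratio is 47%, under the 48% limit. Applying paragraphs (j)–(p): (j) is engaged (at least one employee exceeds 30 hours/week), but is overridden by (k): (k) operates — a current Standing Approval is held. (l) would limit (k) — the registered capacity is 2,320 units, less than the 2,410 units limit — but (m) sets (l) aside: (m) operates against (l): the repair shop is classified under the construction sector. (n) would limit (m) — a current Tier 5 Certificate is held — but (o) sets (n) aside: (o) operates against (n): the compliance score is 53 points, meeting the 42 points threshold. (p) is inapplicable (there is no Provisional Declaration in force), so (o) stands. Exception (d) stands.
Exception (e) does not apply: the Schedule C Declaration is not current.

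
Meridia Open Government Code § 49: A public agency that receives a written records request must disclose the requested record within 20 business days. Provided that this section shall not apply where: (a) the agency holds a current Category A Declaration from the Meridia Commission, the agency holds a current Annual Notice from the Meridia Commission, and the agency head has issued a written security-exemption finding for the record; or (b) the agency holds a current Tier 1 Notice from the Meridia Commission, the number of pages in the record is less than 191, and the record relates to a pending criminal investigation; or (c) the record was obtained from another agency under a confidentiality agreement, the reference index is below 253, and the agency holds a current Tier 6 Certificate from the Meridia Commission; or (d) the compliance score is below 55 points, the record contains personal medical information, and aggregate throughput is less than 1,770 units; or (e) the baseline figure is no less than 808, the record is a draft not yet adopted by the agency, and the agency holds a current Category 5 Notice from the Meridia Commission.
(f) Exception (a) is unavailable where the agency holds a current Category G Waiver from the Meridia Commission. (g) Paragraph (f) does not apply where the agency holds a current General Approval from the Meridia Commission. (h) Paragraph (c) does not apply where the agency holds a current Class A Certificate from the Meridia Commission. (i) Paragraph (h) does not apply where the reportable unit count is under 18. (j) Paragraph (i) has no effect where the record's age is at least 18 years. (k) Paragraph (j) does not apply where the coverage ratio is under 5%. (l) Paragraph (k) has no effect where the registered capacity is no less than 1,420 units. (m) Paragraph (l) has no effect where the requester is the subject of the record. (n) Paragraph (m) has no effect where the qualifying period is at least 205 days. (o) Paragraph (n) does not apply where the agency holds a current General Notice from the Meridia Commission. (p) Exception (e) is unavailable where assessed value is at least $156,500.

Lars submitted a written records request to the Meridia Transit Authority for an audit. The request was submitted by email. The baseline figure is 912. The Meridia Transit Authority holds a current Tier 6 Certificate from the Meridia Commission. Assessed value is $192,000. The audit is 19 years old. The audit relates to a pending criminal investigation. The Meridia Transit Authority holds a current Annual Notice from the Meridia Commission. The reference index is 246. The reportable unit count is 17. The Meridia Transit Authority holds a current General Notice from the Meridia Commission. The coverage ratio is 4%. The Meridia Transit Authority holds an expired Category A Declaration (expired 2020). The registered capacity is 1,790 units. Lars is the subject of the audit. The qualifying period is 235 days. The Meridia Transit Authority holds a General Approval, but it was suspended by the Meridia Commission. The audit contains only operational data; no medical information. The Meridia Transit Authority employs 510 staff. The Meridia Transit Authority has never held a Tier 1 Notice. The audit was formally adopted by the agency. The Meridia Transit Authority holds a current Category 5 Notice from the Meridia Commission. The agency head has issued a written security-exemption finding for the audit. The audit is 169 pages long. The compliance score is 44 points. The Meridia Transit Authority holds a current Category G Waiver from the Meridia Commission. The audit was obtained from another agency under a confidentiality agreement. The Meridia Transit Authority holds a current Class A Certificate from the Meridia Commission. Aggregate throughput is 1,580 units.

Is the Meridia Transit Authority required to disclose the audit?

No — exception (c) applies; the Meridia Transit Authority is not required to disclose the audit.

Exception (a) requires that the agency holds a current Category A Declaration from the Meridia Commission; but no current Category A Declaration is held, so (a) is unavailable.
Exception (b) fails — no current Tier 1 Notice is held.
Exception (c): the audit was obtained under a confidentiality agreement; the reference index is 246, below the 253 limit; a current Tier 6 Certificate is held — every condition holds. Under paragraphs (h)–(o): (h) would limit (c) — a current Class A Certificate is held — but (i) sets (h) aside: (i) operates — the reportable unit count is 17, under the 18 limit. (j) is triggered (the record's age is 19 years, meeting the 18 years threshold), but is displaced by (k): (k) operates — the coverage ratio is 4%, under the 5% limit. (l) is triggered (the registered capacity is 1,790 units, meeting the 1,420 units threshold), but is itself disapplied by (m): (m) operates against (l): Lars is the subject of the audit. (n) is engaged (the qualifying period is 235 days, meeting the 205 days threshold), but is displaced by (o): (o) operates against (n): a current General Notice is held. (c) remains available.
Exception (d) fails — the audit contains only operational data.
Exception (e) does not apply: the audit has been formally adopted.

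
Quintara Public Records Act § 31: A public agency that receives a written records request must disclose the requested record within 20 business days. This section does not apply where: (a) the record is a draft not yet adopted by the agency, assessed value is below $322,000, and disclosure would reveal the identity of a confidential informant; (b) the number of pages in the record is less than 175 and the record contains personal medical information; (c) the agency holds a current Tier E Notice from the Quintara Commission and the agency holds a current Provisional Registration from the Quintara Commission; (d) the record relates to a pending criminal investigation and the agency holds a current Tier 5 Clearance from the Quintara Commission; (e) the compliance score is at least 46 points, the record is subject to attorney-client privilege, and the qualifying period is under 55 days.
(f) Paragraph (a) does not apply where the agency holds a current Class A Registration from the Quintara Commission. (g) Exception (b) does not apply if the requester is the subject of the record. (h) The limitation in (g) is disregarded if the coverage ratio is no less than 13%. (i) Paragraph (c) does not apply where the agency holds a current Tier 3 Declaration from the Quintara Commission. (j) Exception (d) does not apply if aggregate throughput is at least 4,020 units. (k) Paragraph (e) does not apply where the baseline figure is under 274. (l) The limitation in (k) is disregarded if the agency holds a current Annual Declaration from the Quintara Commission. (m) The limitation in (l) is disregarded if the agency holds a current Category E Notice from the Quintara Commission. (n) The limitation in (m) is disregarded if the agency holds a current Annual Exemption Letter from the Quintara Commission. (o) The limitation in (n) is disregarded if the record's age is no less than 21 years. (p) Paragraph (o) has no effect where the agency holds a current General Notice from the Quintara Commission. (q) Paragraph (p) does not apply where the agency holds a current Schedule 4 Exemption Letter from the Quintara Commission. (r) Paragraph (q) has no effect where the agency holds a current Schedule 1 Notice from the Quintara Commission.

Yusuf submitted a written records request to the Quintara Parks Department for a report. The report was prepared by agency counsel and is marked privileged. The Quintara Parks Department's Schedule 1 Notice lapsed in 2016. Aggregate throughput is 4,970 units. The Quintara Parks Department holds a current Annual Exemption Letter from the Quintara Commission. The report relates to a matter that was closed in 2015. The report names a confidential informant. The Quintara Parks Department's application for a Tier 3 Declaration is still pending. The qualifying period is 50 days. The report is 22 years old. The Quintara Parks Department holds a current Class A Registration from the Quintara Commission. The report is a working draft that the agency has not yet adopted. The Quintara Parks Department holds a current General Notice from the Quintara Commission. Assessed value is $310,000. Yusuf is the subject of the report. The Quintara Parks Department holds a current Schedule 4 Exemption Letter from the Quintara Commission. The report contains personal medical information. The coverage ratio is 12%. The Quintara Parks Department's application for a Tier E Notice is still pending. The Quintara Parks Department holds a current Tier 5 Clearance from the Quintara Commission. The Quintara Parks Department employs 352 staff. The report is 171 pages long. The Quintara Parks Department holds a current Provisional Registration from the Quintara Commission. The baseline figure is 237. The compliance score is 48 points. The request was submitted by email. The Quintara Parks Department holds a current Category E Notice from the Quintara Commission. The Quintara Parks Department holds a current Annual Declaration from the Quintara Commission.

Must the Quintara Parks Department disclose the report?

Yes — the Quintara Parks Department must disclose the report.

Exception (a) is satisfied on its face — the report is an unadopted draft; assessed value is $310,000, below the $322,000 limit; the report names a confidential informant. But applying paragraph (f): (f) applies — a current Class A Registration is held. (a) is therefore removed.
All of (b)'s requirements are met (the number of pages in the record is 171, less than the 175 limit; the report contains personal medical information). However, paragraphs (g)–(h) must be considered: (g) operates against (b): Yusuf is the subject of the report. (h), which would lift (g), does not operate here — the coverage ratio is 12%, short of 13%. Exception (b) does not apply.
Exception (c) requires that the agency holds a current Tier E Notice from the Quintara Commission; but no current Tier E Notice is held, so (c) is unavailable.
Exception (d) does not apply: the report relates to a closed matter.
All of (e)'s requirements are met (the compliance score is 48 points, meeting the 46 points threshold; the report is privileged; the qualifying period is 50 days, under the 55 days limit). Turning to paragraphs (k)–(r): (k) is engaged — the baseline figure is 237, under the 274 limit. (l) applies (a current Annual Declaration is held), but is overridden by (m): (m) operates — a current Category E Notice is held. (n) operates (a current Annual Exemption Letter is held), but yields to (o): (o) operates against (n): the record's age is 22 years, meeting the 21 years threshold. (p) would limit (o) — a current General Notice is held — but (q) sets (p) aside: (q) is engaged — a current Schedule 4 Exemption Letter is held. (r), which would lift (q), does not operate here — no current Schedule 1 Notice is held. (e) is therefore removed.
Every exception is unavailable, so the rule governs.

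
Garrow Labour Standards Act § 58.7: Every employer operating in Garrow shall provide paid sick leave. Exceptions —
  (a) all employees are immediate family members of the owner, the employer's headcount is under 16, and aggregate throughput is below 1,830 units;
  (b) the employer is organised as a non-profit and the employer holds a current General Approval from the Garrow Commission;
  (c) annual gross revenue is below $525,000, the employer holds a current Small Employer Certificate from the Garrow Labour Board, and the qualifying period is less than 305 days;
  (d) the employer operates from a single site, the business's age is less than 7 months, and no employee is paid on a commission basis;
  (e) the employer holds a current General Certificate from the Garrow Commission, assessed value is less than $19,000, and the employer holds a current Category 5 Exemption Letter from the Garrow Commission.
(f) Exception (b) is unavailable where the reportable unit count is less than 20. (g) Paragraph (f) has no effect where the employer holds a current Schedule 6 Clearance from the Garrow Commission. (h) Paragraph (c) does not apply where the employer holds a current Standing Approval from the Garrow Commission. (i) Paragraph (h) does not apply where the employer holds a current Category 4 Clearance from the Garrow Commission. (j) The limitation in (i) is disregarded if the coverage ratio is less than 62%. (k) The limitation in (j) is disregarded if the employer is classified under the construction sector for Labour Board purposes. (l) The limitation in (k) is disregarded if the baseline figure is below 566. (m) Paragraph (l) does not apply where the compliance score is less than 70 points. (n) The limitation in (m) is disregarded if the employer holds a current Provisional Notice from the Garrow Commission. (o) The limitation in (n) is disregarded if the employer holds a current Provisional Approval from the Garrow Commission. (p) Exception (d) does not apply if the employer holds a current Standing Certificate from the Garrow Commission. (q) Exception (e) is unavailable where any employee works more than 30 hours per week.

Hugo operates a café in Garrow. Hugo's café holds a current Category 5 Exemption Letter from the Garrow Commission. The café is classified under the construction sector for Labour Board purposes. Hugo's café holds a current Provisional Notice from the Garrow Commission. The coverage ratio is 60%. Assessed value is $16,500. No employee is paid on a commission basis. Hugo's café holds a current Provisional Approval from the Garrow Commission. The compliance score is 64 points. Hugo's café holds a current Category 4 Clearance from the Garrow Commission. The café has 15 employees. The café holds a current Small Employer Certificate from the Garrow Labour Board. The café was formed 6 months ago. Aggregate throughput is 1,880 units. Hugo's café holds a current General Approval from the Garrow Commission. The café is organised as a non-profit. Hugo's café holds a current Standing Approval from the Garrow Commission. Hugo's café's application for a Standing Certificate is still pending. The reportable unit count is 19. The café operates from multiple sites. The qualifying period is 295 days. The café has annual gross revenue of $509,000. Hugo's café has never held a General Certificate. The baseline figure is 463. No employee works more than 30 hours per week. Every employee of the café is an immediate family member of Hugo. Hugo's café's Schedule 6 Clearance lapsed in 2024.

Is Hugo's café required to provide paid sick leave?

Exception (a) does not apply: aggregate throughput is 1,880 units, not below 1,830 units.
All of (b)'s requirements are met (the employer is a non-profit; a current General Approval is held). But: (f) is triggered — the reportable unit count is 19, less than the 20 limit. (g) is inapplicable (no current Schedule 6 Clearance is held), so (f) stands. (b) is therefore removed.
All of (c)'s requirements are met (annual gross revenue is $509,000, below the $525,000 limit; a current Small Employer Certificate is held; the qualifying period is 295 days, less than the 305 days limit). As to paragraphs (h)–(o): (h) is engaged (a current Standing Approval is held), but is itself disapplied by (i): (i) operates against (h): a current Category 4 Clearance is held. (j) would limit (i) — the coverage ratio is 60%, less than the 62% limit — but (k) sets (j) aside: (k) is engaged — the café is classified under the construction sector. (l) would limit (k) — the baseline figure is 463, below the 566 limit — but (m) sets (l) aside: (m) operates against (l): the compliance score is 64 points, less than the 70 points limit. (n) operates (a current Provisional Notice is held), but is displaced by (o): (o) operates against (n): a current Provisional Approval is held. (c) remains available.
Exception (d) requires that the employer operates from a single site; but the employer operates from multiple sites, so (d) is unavailable.
Exception (e) does not apply: there is no General Certificate in force.

No — exception (c) applies; Hugo's café is not required to provide paid sick leave.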